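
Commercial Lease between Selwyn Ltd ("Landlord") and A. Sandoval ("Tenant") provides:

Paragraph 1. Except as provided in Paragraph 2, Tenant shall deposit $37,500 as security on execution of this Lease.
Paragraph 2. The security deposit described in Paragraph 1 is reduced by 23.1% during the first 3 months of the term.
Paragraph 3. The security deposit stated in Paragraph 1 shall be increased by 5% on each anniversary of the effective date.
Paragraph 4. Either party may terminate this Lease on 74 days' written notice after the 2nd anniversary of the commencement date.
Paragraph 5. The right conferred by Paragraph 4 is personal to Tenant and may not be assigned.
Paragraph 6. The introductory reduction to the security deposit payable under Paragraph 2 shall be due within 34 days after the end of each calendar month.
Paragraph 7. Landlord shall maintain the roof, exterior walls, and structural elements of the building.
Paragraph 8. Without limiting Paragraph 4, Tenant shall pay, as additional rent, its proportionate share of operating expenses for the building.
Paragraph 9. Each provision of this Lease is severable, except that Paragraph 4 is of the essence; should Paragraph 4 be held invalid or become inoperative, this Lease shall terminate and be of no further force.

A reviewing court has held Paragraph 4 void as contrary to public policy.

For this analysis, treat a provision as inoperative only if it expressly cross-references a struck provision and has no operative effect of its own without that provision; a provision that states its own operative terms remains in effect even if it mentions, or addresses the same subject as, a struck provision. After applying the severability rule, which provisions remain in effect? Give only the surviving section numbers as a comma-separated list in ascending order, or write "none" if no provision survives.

Paragraph 4 is struck. Paragraph 5 has no operative effect of its own apart from Paragraph 4 and is therefore inoperative. Paragraph 9 makes Paragraph 4 an essential term, and Paragraph 4 is the provision held invalid; under Paragraph 9, the entire Lease is therefore void. No provision of the Lease survives.

none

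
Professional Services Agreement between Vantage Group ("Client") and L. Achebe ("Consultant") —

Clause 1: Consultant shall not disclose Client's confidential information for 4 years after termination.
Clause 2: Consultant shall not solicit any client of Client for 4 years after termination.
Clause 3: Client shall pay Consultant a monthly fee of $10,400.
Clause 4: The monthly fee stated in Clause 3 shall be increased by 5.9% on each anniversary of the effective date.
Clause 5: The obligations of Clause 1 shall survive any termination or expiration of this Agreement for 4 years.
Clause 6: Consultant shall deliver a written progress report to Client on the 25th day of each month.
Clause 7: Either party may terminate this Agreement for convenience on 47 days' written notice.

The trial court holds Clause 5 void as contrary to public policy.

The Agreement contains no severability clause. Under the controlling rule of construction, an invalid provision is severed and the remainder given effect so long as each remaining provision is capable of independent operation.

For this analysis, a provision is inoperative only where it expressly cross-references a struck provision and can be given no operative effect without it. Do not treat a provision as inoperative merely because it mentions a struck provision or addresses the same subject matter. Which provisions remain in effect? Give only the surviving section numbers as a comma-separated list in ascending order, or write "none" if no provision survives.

1, 2, 3, 4, 6, 7

Clause 5 is struck. No other provision's operative terms depend on Clause 5. With no severability clause, the stated default rule severs what cannot stand and enforces each remaining provision that can operate on its own. The provisions still in force are Clause 1, Clause 2, Clause 3, Clause 4, Clause 6, and Clause 7.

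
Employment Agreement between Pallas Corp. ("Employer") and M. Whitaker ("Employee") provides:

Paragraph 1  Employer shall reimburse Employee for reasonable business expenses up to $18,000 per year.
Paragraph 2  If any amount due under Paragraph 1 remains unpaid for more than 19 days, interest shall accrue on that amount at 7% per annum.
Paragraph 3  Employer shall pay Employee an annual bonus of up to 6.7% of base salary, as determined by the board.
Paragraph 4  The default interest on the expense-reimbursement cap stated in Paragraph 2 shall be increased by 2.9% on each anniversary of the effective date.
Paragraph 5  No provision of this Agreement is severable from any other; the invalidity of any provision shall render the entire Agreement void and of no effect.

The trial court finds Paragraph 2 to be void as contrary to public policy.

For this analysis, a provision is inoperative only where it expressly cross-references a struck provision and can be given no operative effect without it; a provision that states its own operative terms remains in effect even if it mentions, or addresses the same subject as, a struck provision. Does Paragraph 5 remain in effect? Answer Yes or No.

Paragraph 2 is struck. Paragraph 4 does nothing except set the escalation of the default interest on the expense-reimbursement cap by reference to Paragraph 2; with Paragraph 2 gone it has no independent effect and is inoperative. Paragraph 5 provides that the Agreement is not severable, so the invalidity of any one provision voids the entire Agreement. No provision of the Agreement survives. Paragraph 5 is among the inoperative provisions, so the answer is no.

No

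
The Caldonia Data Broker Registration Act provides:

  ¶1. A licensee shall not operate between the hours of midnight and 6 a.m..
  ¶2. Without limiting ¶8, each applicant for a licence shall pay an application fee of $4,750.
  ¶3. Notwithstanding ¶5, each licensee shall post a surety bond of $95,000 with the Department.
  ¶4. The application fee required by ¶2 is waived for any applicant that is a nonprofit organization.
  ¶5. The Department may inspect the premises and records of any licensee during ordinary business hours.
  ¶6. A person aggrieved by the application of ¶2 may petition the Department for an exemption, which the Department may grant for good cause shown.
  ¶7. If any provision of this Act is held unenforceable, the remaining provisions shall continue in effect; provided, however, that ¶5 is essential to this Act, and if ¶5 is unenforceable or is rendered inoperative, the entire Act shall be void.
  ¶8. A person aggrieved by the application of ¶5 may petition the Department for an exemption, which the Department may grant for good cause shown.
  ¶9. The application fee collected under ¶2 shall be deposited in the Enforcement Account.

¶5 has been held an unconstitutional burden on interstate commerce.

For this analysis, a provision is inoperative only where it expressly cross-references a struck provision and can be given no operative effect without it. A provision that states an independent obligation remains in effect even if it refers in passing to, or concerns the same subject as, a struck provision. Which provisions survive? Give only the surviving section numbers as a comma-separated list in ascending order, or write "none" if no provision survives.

none

¶5 is struck. ¶8 operates only by reference to ¶5, so it falls with ¶5. ¶7 makes ¶5 an essential term, and ¶5 is the provision held invalid; under ¶7, the entire Act is therefore void. No provision of the Act survives.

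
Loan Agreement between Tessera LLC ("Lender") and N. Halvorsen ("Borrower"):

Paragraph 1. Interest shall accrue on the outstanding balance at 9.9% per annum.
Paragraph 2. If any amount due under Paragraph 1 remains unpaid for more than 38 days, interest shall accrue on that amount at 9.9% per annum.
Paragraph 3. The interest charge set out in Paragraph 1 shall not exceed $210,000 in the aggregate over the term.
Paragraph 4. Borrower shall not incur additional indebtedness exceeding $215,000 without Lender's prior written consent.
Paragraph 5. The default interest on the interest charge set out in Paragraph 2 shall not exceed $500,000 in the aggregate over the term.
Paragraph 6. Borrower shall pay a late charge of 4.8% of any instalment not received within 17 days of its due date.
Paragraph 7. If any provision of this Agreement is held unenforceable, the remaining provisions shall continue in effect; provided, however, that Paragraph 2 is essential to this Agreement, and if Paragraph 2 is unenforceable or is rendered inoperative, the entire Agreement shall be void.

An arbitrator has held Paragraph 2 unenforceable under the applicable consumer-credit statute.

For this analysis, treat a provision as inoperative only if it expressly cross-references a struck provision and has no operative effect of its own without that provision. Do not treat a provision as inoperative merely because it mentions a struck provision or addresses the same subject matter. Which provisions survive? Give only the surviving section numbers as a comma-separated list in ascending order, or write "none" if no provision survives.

none

Paragraph 2 is struck. Paragraph 5 does nothing except set the aggregate cap on the default interest on the interest charge by reference to Paragraph 2; with Paragraph 2 gone it has no independent effect and is inoperative. Paragraph 7 makes Paragraph 2 an essential term, and Paragraph 2 is the provision held invalid; under Paragraph 7, the entire Agreement is therefore void. No provision of the Agreement survives.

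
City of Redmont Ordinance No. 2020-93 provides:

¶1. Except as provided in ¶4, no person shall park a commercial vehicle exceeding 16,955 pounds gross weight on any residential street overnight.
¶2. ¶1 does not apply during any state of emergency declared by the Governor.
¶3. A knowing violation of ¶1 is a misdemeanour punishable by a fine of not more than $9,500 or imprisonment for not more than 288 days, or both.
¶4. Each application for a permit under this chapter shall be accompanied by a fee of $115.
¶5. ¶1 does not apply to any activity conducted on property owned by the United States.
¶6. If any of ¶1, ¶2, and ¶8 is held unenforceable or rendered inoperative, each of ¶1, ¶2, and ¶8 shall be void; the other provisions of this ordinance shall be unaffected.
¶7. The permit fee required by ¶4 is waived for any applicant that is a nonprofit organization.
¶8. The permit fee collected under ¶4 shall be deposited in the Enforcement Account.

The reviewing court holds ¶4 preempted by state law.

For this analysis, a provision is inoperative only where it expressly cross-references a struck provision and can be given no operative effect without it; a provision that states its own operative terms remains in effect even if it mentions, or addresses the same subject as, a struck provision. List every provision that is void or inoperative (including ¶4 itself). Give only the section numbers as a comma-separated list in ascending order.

¶4 is struck. ¶7 does nothing except set the nonprofit waiver of the permit fee by reference to ¶4; with ¶4 gone it has no independent effect and is inoperative. ¶8 has no operative effect of its own apart from ¶4 and is therefore inoperative. ¶6 declares ¶1, ¶2, and ¶8 mutually dependent; since one of them has fallen, all of them are of no effect. That brings down ¶1 and ¶2 as well. ¶3 and ¶5 in turn depend solely on a provision now struck and likewise fall. The remainder continues in force under ¶6. Only ¶6 remains in effect.

1, 2, 3, 4, 5, 7, 8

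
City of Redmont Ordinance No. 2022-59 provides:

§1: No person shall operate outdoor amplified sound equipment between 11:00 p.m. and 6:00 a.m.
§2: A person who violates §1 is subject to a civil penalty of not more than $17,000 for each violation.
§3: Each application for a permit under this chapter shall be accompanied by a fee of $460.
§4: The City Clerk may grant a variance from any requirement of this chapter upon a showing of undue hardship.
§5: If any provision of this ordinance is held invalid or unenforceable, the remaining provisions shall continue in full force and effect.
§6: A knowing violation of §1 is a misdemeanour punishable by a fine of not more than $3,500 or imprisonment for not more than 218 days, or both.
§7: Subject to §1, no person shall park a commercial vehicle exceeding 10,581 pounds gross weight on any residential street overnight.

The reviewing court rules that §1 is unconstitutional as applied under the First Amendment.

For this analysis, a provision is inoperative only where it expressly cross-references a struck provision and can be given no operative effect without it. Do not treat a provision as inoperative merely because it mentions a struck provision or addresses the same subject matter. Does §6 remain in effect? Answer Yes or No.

No

§1 is struck. The only function of §2 is the civil penalty for violating §1, so it cannot stand once §1 is removed. §6 has no operative effect of its own apart from §1 and is therefore inoperative. §7 mentions §1 but its own obligation stands independently of §1, so §7 is not affected. §5 is a severability clause and preserves every provision that can still be given independent effect. The provisions still in force are §3, §4, §5, and §7. §6 is among the inoperative provisions, so the answer is no.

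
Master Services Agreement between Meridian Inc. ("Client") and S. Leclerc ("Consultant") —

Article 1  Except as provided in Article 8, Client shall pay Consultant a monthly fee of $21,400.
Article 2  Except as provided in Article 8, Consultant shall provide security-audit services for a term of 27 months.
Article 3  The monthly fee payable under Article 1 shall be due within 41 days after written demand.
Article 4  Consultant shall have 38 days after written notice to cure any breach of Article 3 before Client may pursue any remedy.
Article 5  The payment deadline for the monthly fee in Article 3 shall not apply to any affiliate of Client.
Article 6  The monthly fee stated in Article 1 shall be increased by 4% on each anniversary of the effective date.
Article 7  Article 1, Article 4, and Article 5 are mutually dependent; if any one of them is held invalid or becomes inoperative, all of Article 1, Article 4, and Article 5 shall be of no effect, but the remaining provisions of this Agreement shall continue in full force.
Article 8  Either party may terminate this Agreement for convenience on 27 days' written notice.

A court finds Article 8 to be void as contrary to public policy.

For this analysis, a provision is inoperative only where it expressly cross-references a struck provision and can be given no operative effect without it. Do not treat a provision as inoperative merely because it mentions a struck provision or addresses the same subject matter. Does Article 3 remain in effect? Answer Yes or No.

Article 8 is struck. Article 2 mentions Article 8 but its own obligation stands independently of Article 8, so Article 2 is not affected. Article 1 mentions Article 8 but its own obligation stands independently of Article 8, so Article 1 is not affected. No other provision's operative terms depend on Article 8. Article 7 ties Article 1, Article 4, and Article 5 together, but none of those is affected here; the remaining provisions continue in force under Article 7. That leaves Article 1, Article 2, Article 3, Article 4, Article 5, Article 6, and Article 7 in effect. Article 3 is among the surviving provisions, so the answer is yes.

Yes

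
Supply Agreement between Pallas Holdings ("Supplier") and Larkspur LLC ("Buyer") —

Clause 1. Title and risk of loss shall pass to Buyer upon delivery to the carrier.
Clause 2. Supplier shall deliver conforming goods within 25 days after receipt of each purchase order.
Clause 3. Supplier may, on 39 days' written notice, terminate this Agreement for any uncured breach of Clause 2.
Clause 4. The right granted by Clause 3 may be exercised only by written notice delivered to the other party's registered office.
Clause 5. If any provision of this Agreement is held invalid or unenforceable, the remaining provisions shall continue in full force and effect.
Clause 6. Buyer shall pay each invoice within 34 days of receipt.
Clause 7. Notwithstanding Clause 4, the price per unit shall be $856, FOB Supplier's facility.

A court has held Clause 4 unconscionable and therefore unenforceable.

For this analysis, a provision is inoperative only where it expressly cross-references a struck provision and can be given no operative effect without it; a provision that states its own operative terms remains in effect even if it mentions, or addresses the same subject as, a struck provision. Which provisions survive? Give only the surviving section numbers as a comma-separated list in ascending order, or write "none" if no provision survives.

Clause 4 is struck. Clause 7 mentions Clause 4 but its own obligation stands independently of Clause 4, so Clause 7 is not affected. Nothing else in the Agreement is defined by reference to Clause 4. Under the severability clause in Clause 5, the remaining provisions continue in force. That leaves Clause 1, Clause 2, Clause 3, Clause 5, Clause 6, and Clause 7 in effect.

1, 2, 3, 5, 6, 7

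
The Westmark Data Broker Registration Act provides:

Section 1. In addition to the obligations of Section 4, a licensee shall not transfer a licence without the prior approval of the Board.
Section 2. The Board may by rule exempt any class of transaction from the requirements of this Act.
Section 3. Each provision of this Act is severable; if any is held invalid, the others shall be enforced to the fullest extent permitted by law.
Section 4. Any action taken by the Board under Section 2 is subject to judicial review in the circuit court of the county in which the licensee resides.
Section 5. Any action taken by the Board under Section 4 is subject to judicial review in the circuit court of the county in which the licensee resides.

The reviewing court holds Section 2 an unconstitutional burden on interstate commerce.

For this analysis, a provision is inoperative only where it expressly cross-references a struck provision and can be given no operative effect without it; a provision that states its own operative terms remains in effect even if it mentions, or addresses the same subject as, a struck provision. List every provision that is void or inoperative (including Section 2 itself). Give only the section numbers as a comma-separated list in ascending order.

Section 2 is struck. Section 4 operates only by reference to Section 2, so it falls with Section 2. Section 5 merely fixes the judicial-review right for Section 4; with Section 4 gone it has nothing to operate on and falls away. Although Section 1 refers to Section 4, its operative terms do not depend on Section 4, so it remains in effect. Section 3 is a severability clause and preserves every provision that can still be given independent effect. The provisions still in force are Section 1 and Section 3.

2, 4, 5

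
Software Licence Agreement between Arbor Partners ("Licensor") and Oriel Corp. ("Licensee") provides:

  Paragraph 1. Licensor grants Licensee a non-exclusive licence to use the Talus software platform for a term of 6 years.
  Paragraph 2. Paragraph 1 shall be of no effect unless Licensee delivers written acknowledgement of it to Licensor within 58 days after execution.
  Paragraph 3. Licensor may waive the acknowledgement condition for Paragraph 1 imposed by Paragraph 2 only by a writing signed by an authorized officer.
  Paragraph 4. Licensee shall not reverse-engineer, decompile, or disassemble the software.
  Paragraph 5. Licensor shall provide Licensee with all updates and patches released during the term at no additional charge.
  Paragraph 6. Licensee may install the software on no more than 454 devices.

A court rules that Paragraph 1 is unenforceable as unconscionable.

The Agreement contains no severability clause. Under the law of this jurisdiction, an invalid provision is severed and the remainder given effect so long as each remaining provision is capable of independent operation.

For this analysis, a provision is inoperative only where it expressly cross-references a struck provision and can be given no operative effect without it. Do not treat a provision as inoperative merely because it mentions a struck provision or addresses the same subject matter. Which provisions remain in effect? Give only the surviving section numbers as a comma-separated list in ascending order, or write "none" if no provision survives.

Paragraph 1 is struck. Paragraph 2 merely fixes the acknowledgement condition for Paragraph 1; with Paragraph 1 gone it has nothing to operate on and falls away. The only function of Paragraph 3 is the waiver condition for Paragraph 2, so it cannot stand once Paragraph 2 is removed. With no severability clause, the stated default rule severs what cannot stand and enforces each remaining provision that can operate on its own. That leaves Paragraph 4, Paragraph 5, and Paragraph 6 in effect.

4, 5, 6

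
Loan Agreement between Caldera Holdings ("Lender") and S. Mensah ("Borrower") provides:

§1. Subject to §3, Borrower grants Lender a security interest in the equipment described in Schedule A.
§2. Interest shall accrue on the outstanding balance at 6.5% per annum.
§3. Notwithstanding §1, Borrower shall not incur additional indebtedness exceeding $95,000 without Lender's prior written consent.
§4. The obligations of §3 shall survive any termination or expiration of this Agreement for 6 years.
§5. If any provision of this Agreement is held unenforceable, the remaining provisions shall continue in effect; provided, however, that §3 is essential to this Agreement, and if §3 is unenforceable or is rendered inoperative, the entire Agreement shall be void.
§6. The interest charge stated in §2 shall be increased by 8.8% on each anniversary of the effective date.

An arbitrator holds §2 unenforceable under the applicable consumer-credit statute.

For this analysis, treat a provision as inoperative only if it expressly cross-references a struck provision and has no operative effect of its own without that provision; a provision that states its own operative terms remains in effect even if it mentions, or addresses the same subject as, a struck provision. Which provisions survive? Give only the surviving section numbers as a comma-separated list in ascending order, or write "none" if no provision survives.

1, 3, 4, 5

§2 is struck. §6 has no operative effect of its own apart from §2 and is therefore inoperative. §5 makes §3 an essential term, but §3 is unaffected, so the severability proviso in §5 preserves the remaining provisions. The provisions still in force are §1, §3, §4, and §5.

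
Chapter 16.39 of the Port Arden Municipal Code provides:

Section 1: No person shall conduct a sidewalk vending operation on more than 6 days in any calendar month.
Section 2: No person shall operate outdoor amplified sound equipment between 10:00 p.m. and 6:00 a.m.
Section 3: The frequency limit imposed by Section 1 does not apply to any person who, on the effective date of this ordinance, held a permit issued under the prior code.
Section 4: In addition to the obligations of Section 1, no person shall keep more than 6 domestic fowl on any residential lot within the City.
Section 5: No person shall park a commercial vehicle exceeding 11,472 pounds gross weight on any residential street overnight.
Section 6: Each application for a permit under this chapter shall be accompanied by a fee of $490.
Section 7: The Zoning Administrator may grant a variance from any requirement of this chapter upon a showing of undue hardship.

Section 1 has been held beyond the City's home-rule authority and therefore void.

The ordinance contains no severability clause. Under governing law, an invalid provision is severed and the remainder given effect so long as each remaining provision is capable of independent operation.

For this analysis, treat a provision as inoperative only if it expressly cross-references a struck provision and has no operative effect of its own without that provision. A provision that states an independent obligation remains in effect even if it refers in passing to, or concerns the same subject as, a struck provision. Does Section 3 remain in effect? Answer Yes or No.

No

Section 1 is struck. Section 3 has no operative effect of its own apart from Section 1 and is therefore inoperative. Although Section 4 refers to Section 1, its operative terms do not depend on Section 1, so it remains in effect. With no severability clause, the stated default rule severs what cannot stand and enforces each remaining provision that can operate on its own. The provisions still in force are Section 2, Section 4, Section 5, Section 6, and Section 7. Section 3 is among the inoperative provisions, so the answer is no.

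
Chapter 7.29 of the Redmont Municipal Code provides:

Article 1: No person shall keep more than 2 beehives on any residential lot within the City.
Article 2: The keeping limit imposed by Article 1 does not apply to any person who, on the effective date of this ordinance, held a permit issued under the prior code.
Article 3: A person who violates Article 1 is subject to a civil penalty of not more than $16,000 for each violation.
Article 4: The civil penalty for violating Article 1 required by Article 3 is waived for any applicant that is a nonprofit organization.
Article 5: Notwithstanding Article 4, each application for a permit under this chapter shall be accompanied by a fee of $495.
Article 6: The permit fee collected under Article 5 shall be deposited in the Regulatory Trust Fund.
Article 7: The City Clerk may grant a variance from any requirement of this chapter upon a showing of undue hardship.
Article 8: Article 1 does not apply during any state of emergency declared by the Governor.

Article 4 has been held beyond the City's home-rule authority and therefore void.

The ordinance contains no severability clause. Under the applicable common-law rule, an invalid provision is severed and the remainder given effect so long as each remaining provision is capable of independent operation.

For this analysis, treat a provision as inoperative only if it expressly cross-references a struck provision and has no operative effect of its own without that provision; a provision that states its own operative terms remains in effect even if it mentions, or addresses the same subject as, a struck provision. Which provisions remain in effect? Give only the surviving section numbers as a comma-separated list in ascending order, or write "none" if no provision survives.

1, 2, 3, 5, 6, 7, 8

Article 4 is struck. Article 5 mentions Article 4 but its own obligation stands independently of Article 4, so Article 5 is not affected. Nothing else in the ordinance is defined by reference to Article 4. With no severability clause, the stated default rule severs what cannot stand and enforces each remaining provision that can operate on its own. The provisions still in force are Article 1, Article 2, Article 3, Article 5, Article 6, Article 7, and Article 8.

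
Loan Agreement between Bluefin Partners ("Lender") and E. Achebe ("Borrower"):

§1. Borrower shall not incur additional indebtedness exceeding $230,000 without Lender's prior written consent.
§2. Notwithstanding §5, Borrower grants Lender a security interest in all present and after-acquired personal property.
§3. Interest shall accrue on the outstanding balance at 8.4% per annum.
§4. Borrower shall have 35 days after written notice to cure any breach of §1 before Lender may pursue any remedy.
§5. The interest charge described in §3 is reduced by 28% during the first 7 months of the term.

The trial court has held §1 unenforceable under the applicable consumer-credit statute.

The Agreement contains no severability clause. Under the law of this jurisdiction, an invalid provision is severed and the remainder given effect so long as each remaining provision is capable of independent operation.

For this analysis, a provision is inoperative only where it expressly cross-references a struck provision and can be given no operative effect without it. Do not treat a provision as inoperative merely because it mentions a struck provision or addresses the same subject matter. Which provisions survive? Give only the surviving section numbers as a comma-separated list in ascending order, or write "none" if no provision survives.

§1 is struck. §4 merely fixes the cure period for breach of §1; with §1 gone it has nothing to operate on and falls away. With no severability clause, the stated default rule severs what cannot stand and enforces each remaining provision that can operate on its own. The provisions still in force are §2, §3, and §5.

2, 3, 5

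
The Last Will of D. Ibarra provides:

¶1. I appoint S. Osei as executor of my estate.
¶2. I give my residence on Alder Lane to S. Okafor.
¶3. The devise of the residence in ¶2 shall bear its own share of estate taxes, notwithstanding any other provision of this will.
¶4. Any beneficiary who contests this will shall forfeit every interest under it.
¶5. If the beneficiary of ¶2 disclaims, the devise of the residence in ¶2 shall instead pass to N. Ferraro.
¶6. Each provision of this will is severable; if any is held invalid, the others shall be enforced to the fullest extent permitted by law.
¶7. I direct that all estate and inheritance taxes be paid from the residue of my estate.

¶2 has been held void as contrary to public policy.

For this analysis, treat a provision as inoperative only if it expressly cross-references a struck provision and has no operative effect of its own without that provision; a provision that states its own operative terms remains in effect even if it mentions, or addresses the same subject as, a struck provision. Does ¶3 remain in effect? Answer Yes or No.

¶2 is struck. ¶3 merely fixes the tax charge on ¶2; with ¶2 gone it has nothing to operate on and falls away. ¶5 operates only by reference to ¶2, so it falls with ¶2. Under the severability clause in ¶6, the remaining provisions continue in force. ¶1, ¶4, ¶6, and ¶7 remain in effect. ¶3 is among the inoperative provisions, so the answer is no.

No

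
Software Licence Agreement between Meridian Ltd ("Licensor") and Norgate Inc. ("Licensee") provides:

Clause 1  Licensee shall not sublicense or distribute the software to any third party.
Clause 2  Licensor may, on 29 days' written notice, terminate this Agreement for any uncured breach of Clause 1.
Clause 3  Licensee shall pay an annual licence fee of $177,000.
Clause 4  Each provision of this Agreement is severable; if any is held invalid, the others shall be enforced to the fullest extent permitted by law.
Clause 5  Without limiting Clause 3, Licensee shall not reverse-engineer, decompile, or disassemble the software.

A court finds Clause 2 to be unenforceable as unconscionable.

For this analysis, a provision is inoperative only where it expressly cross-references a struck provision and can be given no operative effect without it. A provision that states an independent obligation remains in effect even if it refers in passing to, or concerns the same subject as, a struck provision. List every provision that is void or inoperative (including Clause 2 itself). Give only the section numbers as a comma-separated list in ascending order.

Clause 2 is struck. No other provision's operative terms depend on Clause 2. Under the severability clause in Clause 4, the remaining provisions continue in force. That leaves Clause 1, Clause 3, Clause 4, and Clause 5 in effect.

2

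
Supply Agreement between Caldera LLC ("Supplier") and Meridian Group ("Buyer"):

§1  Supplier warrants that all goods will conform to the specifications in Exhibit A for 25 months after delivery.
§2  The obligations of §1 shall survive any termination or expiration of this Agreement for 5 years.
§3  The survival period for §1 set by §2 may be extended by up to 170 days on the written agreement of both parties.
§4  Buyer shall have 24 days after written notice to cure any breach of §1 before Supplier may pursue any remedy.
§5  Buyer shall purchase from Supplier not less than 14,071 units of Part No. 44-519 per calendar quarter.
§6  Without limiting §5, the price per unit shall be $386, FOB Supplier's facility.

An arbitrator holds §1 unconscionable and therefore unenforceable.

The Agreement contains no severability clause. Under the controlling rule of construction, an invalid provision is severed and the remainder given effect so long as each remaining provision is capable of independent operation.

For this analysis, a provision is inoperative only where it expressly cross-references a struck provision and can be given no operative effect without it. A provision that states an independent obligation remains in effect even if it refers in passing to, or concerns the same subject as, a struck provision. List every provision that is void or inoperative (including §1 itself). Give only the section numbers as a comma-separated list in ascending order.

1, 2, 3, 4

§1 is struck. §2 operates only by reference to §1, so it falls with §1. §4 operates only by reference to §1, so it falls with §1. §3 has no operative effect of its own apart from §2 and is therefore inoperative. Under the stated default rule, only provisions that cannot operate independently fall away; the rest are enforced. That leaves §5 and §6 in effect.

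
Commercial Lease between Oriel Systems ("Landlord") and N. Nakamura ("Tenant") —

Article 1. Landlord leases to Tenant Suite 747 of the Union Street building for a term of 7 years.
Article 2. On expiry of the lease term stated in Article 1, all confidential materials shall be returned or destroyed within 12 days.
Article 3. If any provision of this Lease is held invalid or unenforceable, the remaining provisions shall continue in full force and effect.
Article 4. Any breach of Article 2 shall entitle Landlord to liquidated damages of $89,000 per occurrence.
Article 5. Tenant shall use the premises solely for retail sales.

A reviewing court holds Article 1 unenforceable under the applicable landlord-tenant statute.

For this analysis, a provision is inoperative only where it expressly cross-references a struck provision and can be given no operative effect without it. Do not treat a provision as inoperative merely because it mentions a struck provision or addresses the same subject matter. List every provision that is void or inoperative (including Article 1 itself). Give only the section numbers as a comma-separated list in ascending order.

Article 1 is struck. Article 2 merely fixes the return obligation tied to Article 1; with Article 1 gone it has nothing to operate on and falls away. The whole of Article 4 is the liquidated-damages amount, defined by reference to Article 2, so Article 4 cannot stand once Article 2 is removed. Under the severability clause in Article 3, the remaining provisions continue in force. Article 3 and Article 5 remain in effect.

1, 2, 4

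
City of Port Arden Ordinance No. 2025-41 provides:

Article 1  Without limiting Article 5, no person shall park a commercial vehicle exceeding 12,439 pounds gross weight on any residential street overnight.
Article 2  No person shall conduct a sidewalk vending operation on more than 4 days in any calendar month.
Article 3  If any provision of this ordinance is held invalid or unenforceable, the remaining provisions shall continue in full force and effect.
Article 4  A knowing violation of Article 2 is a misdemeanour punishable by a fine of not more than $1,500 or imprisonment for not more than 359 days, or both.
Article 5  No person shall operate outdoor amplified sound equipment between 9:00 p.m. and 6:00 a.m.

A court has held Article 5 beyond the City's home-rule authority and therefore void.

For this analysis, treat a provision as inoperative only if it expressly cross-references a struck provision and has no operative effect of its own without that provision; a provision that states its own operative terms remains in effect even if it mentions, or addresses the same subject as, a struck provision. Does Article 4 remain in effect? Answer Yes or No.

Yes

Article 5 is struck. Article 1 mentions Article 5 but its own obligation stands independently of Article 5, so Article 1 is not affected. Nothing else in the ordinance is defined by reference to Article 5. Article 3 is a severability clause and preserves every provision that can still be given independent effect. Article 1, Article 2, Article 3, and Article 4 remain in effect. Article 4 is among the surviving provisions, so the answer is yes.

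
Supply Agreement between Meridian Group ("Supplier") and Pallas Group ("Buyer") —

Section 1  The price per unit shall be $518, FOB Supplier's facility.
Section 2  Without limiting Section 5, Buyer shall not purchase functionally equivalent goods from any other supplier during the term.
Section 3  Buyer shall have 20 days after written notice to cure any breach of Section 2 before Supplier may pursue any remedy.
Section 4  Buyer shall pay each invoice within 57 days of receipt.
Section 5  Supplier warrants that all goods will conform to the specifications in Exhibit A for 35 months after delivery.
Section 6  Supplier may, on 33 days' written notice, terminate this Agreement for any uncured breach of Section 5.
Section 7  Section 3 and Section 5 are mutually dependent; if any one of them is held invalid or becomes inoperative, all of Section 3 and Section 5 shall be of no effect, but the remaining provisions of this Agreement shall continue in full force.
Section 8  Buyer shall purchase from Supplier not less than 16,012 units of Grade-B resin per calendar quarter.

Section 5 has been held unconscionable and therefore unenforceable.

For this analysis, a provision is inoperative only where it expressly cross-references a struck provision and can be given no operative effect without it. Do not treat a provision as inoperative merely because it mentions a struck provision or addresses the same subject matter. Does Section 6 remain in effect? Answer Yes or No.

No

Section 5 is struck. Section 6 operates only by reference to Section 5, so it falls with Section 5. Although Section 2 refers to Section 5, its operative terms do not depend on Section 5, so it remains in effect. Section 7 declares Section 3 and Section 5 mutually dependent; since one of them has fallen, all of them are of no effect. That brings down Section 3 as well. The remainder continues in force under Section 7. The provisions still in force are Section 1, Section 2, Section 4, Section 7, and Section 8. Section 6 is among the inoperative provisions, so the answer is no.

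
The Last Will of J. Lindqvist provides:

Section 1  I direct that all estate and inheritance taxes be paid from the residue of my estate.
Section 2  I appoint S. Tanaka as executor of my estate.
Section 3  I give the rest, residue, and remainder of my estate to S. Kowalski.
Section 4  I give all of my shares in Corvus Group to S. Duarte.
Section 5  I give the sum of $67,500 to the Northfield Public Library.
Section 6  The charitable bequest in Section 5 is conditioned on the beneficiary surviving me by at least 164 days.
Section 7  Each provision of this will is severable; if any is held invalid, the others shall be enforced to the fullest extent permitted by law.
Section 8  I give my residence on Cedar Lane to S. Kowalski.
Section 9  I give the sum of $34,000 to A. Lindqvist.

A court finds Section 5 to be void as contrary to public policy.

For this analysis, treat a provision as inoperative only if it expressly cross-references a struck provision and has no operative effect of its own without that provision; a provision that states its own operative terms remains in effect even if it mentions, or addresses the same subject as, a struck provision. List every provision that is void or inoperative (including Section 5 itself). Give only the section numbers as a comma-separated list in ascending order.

Section 5 is struck. Section 6 operates only by reference to Section 5, so it falls with Section 5. Section 7 is a severability clause and preserves every provision that can still be given independent effect. The provisions still in force are Section 1, Section 2, Section 3, Section 4, Section 7, Section 8, and Section 9.

5, 6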